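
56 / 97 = 0.58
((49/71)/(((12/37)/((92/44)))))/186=41699/1743192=0.02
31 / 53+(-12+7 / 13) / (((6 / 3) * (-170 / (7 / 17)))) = 2384619 / 3982420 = 0.60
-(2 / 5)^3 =-8 / 125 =-0.06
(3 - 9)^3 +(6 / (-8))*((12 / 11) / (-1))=-2367 / 11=-215.18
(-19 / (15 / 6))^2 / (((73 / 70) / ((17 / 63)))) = 49096 / 3285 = 14.95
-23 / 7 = -3.29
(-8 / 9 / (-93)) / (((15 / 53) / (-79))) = -33496 / 12555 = -2.67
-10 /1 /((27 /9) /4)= -40 /3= -13.33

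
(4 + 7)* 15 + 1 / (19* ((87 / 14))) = 272759 / 1653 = 165.01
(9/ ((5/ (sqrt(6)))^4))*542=175608/ 625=280.97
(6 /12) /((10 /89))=89 /20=4.45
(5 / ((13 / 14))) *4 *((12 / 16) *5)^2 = 7875 / 26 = 302.88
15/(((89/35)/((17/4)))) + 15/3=10705/356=30.07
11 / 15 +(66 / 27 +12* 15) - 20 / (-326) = 1344059 / 7335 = 183.24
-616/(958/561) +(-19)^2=131/479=0.27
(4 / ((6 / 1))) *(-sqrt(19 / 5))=-2 *sqrt(95) / 15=-1.30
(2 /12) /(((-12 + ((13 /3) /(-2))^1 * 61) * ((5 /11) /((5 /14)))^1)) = -11 /12110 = -0.00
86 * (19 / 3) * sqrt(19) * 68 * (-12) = -444448 * sqrt(19) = -1937303.92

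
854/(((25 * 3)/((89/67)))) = 76006/5025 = 15.13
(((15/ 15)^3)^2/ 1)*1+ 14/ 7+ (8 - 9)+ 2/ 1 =4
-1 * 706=-706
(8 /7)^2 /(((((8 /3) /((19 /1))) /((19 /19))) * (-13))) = -456 /637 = -0.72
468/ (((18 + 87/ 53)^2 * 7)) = 0.17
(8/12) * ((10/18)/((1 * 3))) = 10/81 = 0.12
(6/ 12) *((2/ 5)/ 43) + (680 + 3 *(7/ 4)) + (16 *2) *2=644359/ 860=749.25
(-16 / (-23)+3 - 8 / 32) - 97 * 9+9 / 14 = -559579 / 644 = -868.91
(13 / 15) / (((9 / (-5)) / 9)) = -13 / 3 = -4.33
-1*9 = -9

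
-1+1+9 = 9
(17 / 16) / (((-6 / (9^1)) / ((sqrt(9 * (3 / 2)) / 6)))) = -51 * sqrt(6) / 128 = -0.98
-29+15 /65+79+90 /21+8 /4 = 5143 /91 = 56.52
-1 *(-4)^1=4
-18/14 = -9/7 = -1.29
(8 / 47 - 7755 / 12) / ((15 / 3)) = -121463 / 940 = -129.22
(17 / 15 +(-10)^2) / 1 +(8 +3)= 1682 / 15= 112.13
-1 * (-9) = 9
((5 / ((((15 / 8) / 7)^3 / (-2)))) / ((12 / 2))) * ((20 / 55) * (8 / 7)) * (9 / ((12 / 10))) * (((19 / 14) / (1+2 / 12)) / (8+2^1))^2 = -739328 / 202125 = -3.66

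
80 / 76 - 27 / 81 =41 / 57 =0.72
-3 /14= -0.21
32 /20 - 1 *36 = -172 /5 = -34.40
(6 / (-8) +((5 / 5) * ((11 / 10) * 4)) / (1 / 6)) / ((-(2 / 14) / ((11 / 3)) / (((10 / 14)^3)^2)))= -5878125 / 67228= -87.44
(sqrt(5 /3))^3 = 2.15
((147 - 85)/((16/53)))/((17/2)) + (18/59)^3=337834273/13965772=24.19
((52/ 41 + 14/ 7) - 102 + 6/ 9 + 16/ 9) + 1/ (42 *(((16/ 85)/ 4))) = -95.78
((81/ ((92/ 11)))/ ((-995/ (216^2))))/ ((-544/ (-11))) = -9.18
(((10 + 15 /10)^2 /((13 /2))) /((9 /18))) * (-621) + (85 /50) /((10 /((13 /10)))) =-328506127 /13000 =-25269.70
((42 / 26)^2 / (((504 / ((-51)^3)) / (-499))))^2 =214693169678103249 / 1827904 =117453197584.83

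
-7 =-7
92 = 92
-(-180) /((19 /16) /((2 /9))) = 640 /19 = 33.68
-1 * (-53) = 53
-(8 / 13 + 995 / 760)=-3803 / 1976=-1.92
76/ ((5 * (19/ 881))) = 3524/ 5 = 704.80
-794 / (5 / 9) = -7146 / 5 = -1429.20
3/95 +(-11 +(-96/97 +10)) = -18044/9215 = -1.96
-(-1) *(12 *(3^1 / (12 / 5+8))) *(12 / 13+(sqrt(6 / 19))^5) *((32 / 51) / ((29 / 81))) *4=5598720 *sqrt(114) / 43959331+1866240 / 83317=23.76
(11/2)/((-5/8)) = -44/5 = -8.80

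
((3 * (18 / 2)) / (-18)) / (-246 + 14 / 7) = 3 / 488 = 0.01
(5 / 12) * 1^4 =5 / 12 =0.42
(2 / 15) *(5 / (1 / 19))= 12.67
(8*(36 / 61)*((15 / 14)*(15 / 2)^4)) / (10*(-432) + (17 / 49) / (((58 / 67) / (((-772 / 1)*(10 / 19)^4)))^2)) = -136663218316322893125 / 23014441491128612576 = -5.94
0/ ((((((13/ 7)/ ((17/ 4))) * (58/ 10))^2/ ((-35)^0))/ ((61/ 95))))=0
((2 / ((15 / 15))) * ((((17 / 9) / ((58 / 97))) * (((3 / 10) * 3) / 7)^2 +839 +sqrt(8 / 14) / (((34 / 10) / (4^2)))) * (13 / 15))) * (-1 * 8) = -6199924666 / 532875 - 6656 * sqrt(7) / 357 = -11684.19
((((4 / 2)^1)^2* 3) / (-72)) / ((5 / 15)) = -1 / 2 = -0.50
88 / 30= 44 / 15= 2.93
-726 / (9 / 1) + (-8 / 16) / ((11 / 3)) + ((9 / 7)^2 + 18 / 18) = -252737 / 3234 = -78.15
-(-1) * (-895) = -895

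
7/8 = 0.88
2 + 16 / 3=22 / 3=7.33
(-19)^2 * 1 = 361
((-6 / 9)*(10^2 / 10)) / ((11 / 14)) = -280 / 33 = -8.48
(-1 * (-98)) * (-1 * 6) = -588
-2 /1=-2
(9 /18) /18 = 1 /36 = 0.03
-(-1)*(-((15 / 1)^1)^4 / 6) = -16875 / 2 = -8437.50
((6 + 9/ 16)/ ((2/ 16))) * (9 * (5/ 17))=4725/ 34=138.97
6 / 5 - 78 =-384 / 5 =-76.80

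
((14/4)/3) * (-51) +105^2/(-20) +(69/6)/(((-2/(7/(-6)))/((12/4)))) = -4725/8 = -590.62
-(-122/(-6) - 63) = 128/3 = 42.67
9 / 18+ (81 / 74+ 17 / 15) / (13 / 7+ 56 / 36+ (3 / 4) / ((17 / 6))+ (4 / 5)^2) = 17382899 / 17108578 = 1.02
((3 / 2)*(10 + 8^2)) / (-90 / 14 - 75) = -259 / 190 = -1.36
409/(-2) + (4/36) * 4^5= -1633/18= -90.72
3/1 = 3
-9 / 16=-0.56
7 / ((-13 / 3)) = -21 / 13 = -1.62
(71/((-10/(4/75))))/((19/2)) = -284/7125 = -0.04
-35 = -35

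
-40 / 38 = -20 / 19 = -1.05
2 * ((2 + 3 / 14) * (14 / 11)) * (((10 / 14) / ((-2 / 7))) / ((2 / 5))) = -775 / 22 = -35.23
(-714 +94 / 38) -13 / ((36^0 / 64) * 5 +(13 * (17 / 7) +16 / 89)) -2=-1324232579 / 1854837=-713.93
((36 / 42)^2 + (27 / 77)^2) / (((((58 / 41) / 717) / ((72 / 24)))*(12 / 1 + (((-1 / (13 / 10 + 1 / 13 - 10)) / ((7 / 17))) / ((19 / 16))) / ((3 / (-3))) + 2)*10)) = 9.48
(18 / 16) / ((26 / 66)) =297 / 104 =2.86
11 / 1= 11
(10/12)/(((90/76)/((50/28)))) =475/378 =1.26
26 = 26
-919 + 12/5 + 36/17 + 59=-72716/85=-855.48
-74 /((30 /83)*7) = -3071 /105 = -29.25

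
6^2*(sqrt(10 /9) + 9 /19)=324 /19 + 12*sqrt(10)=55.00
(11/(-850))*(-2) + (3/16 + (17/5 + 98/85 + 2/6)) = 104033/20400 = 5.10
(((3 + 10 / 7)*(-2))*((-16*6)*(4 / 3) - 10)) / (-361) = -8556 / 2527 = -3.39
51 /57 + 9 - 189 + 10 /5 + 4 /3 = -10019 /57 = -175.77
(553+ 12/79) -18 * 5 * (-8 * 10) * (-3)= -1662701/79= -21046.85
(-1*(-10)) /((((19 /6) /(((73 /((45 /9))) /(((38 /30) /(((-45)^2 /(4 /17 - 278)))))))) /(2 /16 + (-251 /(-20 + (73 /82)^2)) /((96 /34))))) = -185123331093375 /146770812628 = -1261.31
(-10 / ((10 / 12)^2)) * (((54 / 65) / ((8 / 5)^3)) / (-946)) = 1215 / 393536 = 0.00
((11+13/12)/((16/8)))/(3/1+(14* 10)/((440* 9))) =1.99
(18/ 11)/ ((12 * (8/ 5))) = 0.09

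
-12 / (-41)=12 / 41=0.29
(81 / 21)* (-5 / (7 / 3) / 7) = -405 / 343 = -1.18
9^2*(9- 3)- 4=482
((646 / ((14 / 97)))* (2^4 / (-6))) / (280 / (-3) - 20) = 3686 / 35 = 105.31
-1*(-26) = 26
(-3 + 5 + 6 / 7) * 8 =160 / 7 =22.86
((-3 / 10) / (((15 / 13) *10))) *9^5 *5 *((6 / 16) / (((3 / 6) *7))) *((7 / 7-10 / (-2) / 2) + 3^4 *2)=-762263541 / 5600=-136118.49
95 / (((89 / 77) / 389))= 2845535 / 89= 31972.30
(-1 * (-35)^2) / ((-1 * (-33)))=-37.12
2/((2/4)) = 4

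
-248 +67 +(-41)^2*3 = 4862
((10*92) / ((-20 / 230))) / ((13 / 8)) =-84640 / 13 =-6510.77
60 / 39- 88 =-1124 / 13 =-86.46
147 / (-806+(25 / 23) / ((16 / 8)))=-966 / 5293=-0.18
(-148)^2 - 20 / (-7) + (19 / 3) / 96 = 44164357 / 2016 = 21906.92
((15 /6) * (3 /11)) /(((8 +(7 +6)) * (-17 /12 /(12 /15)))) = -24 /1309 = -0.02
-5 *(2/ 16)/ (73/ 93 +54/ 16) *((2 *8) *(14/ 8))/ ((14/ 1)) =-186/ 619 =-0.30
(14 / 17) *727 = 10178 / 17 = 598.71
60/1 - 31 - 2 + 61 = 88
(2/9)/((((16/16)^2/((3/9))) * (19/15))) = 10/171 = 0.06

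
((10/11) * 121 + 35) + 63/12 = 601/4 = 150.25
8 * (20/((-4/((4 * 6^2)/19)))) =-5760/19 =-303.16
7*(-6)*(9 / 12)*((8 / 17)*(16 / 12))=-336 / 17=-19.76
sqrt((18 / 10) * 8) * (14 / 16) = 21 * sqrt(10) / 20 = 3.32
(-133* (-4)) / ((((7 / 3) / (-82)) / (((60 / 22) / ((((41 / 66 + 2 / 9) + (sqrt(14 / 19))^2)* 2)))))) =-467856 / 29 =-16132.97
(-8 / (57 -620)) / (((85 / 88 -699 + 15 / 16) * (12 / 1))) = -352 / 207221721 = -0.00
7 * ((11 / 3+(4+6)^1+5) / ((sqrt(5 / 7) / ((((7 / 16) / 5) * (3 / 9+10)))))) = 10633 * sqrt(35) / 450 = 139.79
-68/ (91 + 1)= -17/ 23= -0.74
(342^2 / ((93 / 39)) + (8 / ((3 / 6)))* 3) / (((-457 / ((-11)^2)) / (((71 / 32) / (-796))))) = 3268918455 / 90215456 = 36.23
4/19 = 0.21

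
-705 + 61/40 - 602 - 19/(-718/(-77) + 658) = -1305.50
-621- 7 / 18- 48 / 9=-626.72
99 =99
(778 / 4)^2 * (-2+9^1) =1059247 / 4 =264811.75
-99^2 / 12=-816.75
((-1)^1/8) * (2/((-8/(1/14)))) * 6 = 3/224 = 0.01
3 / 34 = 0.09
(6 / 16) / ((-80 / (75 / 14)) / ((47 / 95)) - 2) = -423 / 36304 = -0.01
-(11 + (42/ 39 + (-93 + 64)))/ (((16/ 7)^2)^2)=132055/ 212992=0.62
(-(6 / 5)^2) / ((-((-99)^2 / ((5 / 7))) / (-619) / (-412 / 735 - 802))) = 1460547832 / 28014525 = 52.14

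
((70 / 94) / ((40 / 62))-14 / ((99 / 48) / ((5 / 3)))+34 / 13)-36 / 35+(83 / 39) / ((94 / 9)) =-5451277 / 651420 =-8.37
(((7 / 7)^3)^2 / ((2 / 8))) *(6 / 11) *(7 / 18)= 28 / 33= 0.85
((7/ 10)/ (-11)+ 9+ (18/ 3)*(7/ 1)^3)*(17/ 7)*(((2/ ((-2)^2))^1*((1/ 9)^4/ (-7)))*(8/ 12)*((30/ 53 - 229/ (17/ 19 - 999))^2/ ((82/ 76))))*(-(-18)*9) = -46944447997694556721/ 13562212244544006120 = -3.46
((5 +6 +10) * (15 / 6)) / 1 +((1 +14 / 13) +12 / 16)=2877 / 52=55.33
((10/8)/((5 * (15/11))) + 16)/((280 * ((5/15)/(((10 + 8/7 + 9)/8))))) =136911/313600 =0.44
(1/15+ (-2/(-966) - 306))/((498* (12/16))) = -1477648/1804005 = -0.82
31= 31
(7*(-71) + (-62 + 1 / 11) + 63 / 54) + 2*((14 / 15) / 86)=-2638019 / 4730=-557.72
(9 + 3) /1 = 12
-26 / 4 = -13 / 2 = -6.50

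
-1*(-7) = 7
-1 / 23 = -0.04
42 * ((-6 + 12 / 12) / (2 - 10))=105 / 4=26.25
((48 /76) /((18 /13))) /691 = 26 /39387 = 0.00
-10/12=-0.83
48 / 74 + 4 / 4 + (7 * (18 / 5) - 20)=1267 / 185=6.85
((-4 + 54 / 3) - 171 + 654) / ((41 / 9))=4473 / 41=109.10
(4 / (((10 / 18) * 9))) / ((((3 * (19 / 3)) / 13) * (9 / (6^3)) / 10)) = 131.37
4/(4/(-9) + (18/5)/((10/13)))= 900/953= 0.94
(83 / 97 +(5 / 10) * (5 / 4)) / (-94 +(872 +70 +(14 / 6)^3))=31023 / 18033464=0.00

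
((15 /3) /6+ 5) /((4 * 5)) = 7 /24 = 0.29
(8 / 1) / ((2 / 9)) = 36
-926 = -926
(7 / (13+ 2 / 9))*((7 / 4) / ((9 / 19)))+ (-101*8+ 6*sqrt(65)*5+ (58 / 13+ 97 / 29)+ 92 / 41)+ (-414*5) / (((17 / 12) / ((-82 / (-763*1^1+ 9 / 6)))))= -1526090430493 / 1600788748+ 30*sqrt(65)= -711.47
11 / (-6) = -11 / 6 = -1.83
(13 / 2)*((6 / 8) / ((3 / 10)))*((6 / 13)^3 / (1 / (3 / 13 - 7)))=-10.81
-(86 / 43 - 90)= 88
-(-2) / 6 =1 / 3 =0.33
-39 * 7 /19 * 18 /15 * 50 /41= -16380 /779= -21.03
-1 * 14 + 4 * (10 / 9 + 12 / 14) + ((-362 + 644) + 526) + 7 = 50959 / 63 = 808.87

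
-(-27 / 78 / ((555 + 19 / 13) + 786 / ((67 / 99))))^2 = -363609 / 8955175950400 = -0.00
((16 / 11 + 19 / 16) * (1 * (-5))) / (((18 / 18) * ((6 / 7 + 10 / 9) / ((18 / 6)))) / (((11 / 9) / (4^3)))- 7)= -48825 / 101104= -0.48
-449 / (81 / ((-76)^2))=-2593424 / 81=-32017.58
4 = 4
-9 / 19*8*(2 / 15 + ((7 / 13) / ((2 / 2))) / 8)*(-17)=15963 / 1235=12.93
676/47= 14.38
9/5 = 1.80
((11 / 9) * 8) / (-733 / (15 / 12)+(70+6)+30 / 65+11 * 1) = -5720 / 291879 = -0.02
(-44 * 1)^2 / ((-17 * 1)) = -1936 / 17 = -113.88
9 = 9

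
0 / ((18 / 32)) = 0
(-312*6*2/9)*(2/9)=-832/9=-92.44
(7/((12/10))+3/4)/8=79/96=0.82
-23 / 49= -0.47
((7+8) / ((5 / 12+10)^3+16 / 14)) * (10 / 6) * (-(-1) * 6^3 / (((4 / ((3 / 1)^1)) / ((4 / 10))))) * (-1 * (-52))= 1018967040 / 13685699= 74.45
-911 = -911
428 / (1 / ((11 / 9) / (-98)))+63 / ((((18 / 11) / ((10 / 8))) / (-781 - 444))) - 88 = -208315921 / 3528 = -59046.46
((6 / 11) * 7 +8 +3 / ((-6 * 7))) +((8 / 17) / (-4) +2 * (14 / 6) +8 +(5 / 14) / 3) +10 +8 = 55521 / 1309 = 42.41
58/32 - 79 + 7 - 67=-2195/16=-137.19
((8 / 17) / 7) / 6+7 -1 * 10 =-1067 / 357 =-2.99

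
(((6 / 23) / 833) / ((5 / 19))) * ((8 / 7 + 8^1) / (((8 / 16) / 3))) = 43776 / 670565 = 0.07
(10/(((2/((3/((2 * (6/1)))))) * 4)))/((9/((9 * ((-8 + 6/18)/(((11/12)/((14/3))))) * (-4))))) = 1610/33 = 48.79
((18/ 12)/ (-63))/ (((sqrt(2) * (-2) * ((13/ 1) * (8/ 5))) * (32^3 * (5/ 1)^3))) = sqrt(2)/ 14313062400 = 0.00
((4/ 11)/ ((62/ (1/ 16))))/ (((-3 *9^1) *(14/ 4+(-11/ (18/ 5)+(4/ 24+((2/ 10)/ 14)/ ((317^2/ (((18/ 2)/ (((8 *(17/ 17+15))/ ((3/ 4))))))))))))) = -0.00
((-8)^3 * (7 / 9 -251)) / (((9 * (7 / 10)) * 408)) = 1441280 / 28917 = 49.84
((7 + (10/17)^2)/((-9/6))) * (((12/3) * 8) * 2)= -313.43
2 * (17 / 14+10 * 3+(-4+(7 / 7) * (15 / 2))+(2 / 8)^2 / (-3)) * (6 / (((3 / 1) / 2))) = 11657 / 42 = 277.55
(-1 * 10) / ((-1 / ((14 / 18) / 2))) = 35 / 9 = 3.89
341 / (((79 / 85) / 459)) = 13304115 / 79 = 168406.52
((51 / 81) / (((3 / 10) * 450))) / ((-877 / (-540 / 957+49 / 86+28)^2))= -123887919713 / 29702320209540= -0.00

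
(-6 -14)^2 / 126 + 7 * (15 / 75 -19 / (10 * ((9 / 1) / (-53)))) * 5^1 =5625 / 14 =401.79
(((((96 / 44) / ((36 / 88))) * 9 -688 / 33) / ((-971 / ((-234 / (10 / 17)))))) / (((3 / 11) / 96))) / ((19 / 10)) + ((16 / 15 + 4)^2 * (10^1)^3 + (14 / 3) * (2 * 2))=4607728040 / 166041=27750.54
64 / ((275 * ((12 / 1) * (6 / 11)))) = 8 / 225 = 0.04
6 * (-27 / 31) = -162 / 31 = -5.23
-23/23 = -1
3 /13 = 0.23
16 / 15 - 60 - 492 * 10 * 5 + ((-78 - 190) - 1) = -373919 / 15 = -24927.93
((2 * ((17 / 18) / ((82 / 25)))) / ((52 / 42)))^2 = 8850625 / 40908816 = 0.22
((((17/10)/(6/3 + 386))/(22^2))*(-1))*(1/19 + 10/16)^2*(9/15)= -541059/216937318400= -0.00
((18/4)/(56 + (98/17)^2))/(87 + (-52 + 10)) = 289/257880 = 0.00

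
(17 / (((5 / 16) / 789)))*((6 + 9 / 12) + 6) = 2736252 / 5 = 547250.40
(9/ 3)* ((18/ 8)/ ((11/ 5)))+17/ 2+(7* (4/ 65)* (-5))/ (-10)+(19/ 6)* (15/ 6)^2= 31.58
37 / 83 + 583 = 48426 / 83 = 583.45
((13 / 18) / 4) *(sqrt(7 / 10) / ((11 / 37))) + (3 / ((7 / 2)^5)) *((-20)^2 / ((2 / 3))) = 481 *sqrt(70) / 7920 + 57600 / 16807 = 3.94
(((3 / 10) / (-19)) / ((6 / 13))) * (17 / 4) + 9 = 13459 / 1520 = 8.85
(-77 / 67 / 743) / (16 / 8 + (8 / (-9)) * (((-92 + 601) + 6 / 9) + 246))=2079 / 900140042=0.00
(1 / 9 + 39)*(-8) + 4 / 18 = -938 / 3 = -312.67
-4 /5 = -0.80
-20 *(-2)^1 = 40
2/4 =1/2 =0.50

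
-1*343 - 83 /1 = -426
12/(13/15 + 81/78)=6.30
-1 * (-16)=16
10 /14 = 5 /7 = 0.71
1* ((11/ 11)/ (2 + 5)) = 1/ 7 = 0.14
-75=-75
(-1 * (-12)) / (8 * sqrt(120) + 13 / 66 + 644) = 33673464 / 1774241209 -836352 * sqrt(30) / 1774241209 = 0.02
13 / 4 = 3.25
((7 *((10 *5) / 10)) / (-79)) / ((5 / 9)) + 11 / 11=16 / 79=0.20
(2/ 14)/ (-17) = -1/ 119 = -0.01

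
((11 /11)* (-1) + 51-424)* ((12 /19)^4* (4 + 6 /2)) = -54286848 /130321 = -416.56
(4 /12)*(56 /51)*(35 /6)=980 /459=2.14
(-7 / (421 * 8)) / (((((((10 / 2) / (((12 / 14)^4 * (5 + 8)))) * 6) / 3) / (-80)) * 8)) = 2106 / 144403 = 0.01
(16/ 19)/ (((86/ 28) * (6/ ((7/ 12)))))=196/ 7353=0.03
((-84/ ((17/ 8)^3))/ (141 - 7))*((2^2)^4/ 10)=-2752512/ 1645855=-1.67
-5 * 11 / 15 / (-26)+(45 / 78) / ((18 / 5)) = 0.30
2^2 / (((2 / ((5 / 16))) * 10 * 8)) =1 / 128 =0.01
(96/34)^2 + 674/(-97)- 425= -11885323/28033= -423.98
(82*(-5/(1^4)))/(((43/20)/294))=-2410800/43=-56065.12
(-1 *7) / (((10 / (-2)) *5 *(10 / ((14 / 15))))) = 0.03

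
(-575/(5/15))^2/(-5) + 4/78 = -23209873/39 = -595124.95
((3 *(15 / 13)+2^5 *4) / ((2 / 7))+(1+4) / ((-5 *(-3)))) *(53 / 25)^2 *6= 20177047 / 1625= 12416.64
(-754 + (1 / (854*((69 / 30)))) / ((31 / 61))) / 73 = -3763209 / 364343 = -10.33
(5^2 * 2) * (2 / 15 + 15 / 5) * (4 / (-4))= -470 / 3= -156.67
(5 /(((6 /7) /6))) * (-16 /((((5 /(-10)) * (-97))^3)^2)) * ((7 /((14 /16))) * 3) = -860160 /832972004929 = -0.00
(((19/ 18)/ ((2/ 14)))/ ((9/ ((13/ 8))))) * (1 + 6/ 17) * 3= 39767/ 7344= 5.41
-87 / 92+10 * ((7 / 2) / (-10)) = -409 / 92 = -4.45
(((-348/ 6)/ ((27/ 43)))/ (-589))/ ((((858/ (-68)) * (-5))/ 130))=169592/ 524799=0.32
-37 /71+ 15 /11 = 658 /781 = 0.84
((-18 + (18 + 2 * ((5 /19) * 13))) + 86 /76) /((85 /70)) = 6.57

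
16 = 16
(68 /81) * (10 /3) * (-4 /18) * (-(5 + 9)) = 19040 /2187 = 8.71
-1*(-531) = 531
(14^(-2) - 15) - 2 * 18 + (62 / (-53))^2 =-27322531 / 550564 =-49.63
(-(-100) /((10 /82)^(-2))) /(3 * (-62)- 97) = -2500 /475723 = -0.01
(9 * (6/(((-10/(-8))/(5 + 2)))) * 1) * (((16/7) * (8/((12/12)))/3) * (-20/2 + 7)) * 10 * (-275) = 15206400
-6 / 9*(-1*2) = 4 / 3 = 1.33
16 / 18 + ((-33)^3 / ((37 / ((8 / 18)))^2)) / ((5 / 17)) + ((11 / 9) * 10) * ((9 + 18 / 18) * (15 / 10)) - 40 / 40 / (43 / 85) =436068877 / 2649015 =164.62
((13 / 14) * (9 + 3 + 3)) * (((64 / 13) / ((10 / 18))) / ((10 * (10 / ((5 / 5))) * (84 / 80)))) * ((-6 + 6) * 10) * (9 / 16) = 0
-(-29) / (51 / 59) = 1711 / 51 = 33.55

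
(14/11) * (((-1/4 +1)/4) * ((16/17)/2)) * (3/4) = 63/748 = 0.08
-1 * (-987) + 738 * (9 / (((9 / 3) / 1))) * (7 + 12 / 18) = 17961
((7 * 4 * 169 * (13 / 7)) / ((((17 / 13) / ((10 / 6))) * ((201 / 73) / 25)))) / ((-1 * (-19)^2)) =-1042476500 / 3700611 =-281.70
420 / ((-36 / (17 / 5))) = -119 / 3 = -39.67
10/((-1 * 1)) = -10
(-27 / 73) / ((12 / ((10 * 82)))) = -1845 / 73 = -25.27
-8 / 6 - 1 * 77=-235 / 3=-78.33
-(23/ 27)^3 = -12167/ 19683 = -0.62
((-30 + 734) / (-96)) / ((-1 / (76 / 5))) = 1672 / 15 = 111.47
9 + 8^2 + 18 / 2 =82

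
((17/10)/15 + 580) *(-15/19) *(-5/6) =87017/228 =381.65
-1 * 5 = -5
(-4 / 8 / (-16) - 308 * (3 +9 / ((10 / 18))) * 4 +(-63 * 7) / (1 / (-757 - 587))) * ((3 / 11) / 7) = 273143823 / 12320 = 22170.76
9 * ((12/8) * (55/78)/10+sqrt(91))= 99/104+9 * sqrt(91)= 86.81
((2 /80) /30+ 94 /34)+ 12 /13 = 978221 /265200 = 3.69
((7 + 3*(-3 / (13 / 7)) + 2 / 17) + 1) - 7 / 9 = 4960 / 1989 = 2.49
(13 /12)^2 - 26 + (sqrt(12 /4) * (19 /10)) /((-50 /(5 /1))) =-3575 /144 - 19 * sqrt(3) /100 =-25.16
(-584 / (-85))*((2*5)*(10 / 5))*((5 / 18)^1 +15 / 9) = 40880 / 153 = 267.19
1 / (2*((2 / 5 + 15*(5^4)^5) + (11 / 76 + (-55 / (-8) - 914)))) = 380 / 1087188720702435999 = 0.00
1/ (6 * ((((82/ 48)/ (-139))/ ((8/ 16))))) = -278/ 41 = -6.78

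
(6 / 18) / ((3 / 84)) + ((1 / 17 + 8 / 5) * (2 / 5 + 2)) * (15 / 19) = 60448 / 4845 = 12.48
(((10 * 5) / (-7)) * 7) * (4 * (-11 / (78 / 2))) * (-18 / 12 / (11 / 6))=-600 / 13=-46.15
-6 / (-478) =3 / 239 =0.01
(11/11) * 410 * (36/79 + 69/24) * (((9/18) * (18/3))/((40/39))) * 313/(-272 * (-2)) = 3160575405/1375232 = 2298.21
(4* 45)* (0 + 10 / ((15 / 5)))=600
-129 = -129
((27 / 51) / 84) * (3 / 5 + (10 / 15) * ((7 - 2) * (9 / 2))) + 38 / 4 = 5711 / 595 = 9.60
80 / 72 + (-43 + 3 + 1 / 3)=-347 / 9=-38.56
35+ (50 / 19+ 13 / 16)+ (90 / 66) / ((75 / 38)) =654337 / 16720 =39.13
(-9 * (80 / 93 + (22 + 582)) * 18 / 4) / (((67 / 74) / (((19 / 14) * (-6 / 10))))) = 228796974 / 10385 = 22031.49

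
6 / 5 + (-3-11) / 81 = 416 / 405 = 1.03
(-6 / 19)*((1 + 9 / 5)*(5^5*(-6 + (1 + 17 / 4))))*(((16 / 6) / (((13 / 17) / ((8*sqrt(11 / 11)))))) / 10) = 1428000 / 247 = 5781.38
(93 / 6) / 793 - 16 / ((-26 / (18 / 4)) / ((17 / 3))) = 24919 / 1586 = 15.71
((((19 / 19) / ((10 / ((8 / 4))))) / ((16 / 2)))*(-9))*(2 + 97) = -22.28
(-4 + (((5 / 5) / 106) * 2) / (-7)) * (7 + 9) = -23760 / 371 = -64.04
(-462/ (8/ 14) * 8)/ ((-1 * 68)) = 1617/ 17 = 95.12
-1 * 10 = -10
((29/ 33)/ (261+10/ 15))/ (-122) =-29/ 1053470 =-0.00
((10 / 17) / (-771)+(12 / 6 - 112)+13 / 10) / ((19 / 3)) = -14247409 / 830110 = -17.16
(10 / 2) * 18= 90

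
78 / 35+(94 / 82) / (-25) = 15661 / 7175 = 2.18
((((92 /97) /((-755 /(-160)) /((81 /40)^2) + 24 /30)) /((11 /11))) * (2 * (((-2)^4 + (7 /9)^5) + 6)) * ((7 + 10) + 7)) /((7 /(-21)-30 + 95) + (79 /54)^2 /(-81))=381256308777600 /47386705847803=8.05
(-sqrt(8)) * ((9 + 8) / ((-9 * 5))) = 34 * sqrt(2) / 45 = 1.07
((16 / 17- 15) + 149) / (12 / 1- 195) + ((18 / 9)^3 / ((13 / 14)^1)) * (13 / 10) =162746 / 15555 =10.46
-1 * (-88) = 88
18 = 18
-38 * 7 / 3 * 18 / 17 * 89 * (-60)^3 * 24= 736356096000 / 17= 43315064470.59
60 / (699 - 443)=15 / 64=0.23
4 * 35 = 140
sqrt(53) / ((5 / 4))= 4*sqrt(53) / 5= 5.82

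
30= 30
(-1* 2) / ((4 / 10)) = -5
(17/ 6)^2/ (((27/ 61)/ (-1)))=-17629/ 972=-18.14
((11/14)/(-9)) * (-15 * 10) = 275/21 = 13.10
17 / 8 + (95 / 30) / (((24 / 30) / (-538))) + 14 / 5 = -254959 / 120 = -2124.66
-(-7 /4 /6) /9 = 7 /216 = 0.03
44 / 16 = 11 / 4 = 2.75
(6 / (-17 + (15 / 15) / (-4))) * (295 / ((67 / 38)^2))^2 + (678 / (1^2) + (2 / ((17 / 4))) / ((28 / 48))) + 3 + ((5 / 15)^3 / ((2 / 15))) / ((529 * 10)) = -111899910753811261 / 45667195850556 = -2450.33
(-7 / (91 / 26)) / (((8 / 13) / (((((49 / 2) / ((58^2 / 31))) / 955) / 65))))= -1519 / 128504800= -0.00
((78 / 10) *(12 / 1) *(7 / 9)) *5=364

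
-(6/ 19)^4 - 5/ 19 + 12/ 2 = 746335/ 130321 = 5.73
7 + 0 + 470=477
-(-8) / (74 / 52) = 208 / 37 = 5.62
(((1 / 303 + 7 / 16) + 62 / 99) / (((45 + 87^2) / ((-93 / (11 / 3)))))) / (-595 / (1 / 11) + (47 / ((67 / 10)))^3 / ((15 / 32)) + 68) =51344154019 / 82919713091570784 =0.00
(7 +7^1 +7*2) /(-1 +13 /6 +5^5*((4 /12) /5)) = 56 /419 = 0.13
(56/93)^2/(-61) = -3136/527589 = -0.01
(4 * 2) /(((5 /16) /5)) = 128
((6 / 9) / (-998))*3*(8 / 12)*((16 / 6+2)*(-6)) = 56 / 1497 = 0.04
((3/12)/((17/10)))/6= 5/204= 0.02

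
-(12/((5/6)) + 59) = -367/5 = -73.40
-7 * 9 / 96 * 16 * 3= -63 / 2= -31.50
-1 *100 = -100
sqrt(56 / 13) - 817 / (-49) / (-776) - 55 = -2092137 / 38024 + 2 * sqrt(182) / 13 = -52.95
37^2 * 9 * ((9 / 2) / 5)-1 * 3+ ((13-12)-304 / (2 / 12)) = 92629 / 10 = 9262.90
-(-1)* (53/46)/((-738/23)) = -53/1476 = -0.04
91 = 91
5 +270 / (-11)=-215 / 11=-19.55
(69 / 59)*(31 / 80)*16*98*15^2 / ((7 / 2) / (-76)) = -204830640 / 59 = -3471705.76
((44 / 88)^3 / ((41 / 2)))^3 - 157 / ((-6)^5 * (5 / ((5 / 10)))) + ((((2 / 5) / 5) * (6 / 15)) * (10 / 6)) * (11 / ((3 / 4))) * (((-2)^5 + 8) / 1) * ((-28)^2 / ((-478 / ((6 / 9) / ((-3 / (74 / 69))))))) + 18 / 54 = -257886642967319 / 36825069236400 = -7.00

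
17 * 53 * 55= 49555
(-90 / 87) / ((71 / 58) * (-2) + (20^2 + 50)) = -30 / 12979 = -0.00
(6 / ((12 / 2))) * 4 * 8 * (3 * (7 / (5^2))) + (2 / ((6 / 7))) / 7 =2041 / 75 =27.21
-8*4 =-32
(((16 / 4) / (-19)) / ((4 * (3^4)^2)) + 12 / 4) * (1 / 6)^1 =186988 / 373977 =0.50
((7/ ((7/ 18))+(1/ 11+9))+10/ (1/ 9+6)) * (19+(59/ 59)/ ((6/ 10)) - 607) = -16843.76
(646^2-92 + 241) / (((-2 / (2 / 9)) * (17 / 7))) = -324695 / 17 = -19099.71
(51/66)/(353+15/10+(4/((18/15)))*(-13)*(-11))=51/54857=0.00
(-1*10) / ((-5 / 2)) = 4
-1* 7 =-7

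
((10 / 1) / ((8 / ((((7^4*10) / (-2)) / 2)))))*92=-1380575 / 2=-690287.50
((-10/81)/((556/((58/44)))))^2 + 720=176700381728545/245417196816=720.00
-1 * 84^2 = -7056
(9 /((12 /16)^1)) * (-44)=-528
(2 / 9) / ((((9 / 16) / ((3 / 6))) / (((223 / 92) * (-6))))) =-1784 / 621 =-2.87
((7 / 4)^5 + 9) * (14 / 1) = 182161 / 512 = 355.78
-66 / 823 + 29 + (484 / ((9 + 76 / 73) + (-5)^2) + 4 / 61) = 2748026885 / 64209637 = 42.80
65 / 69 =0.94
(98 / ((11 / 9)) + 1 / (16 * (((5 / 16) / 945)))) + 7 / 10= 29687 / 110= 269.88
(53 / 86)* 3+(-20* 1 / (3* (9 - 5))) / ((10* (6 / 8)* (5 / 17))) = 4231 / 3870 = 1.09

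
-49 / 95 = -0.52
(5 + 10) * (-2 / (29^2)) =-30 / 841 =-0.04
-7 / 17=-0.41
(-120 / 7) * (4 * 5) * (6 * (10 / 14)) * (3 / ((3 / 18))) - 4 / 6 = -3888098 / 147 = -26449.65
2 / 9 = 0.22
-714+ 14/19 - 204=-17428/19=-917.26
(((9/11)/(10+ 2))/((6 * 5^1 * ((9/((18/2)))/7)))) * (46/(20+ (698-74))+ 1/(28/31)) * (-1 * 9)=-27/160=-0.17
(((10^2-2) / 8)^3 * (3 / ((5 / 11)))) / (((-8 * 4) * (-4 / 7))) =27176919 / 40960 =663.50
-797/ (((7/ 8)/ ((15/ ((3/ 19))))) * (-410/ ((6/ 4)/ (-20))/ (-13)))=590577/ 2870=205.78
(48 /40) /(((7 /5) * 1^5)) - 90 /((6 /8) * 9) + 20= 158 /21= 7.52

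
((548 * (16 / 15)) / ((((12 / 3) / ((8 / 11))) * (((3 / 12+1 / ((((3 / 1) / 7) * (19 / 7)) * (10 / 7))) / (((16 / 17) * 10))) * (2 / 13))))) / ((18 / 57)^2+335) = 3652280320 / 160332491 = 22.78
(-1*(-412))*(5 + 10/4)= 3090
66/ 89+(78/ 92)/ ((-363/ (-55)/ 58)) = 184463/ 22517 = 8.19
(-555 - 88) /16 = -643 /16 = -40.19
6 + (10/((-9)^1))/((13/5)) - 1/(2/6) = 301/117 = 2.57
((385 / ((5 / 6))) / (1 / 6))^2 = 7683984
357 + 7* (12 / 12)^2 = 364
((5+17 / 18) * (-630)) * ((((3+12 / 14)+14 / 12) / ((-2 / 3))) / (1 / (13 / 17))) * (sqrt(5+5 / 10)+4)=1467505 * sqrt(22) / 136+1467505 / 17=136935.65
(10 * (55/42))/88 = 25/168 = 0.15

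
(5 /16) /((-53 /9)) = -45 /848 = -0.05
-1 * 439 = -439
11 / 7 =1.57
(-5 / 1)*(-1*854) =4270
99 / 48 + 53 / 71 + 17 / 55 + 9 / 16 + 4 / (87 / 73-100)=820235873 / 225334120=3.64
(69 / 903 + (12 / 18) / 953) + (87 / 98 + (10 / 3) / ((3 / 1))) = 75033055 / 36143478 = 2.08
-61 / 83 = -0.73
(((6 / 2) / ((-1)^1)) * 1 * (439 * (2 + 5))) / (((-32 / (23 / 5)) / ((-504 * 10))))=-13358331 / 2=-6679165.50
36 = 36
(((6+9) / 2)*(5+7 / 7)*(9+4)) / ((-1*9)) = -65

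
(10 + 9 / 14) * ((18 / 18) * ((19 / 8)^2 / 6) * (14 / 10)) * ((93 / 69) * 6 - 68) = -37060621 / 44160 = -839.24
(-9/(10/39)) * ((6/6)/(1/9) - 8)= -351/10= -35.10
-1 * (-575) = 575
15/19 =0.79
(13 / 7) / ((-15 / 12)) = -52 / 35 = -1.49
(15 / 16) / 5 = 3 / 16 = 0.19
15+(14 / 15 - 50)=-511 / 15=-34.07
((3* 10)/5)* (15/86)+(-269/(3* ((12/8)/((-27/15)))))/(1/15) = 69447/43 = 1615.05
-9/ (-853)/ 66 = 3/ 18766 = 0.00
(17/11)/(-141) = -17/1551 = -0.01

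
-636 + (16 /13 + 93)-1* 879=-18470 /13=-1420.77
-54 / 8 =-27 / 4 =-6.75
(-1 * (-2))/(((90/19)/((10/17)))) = 38/153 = 0.25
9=9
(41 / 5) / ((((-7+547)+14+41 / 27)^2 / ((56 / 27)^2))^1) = 128576 / 1124850005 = 0.00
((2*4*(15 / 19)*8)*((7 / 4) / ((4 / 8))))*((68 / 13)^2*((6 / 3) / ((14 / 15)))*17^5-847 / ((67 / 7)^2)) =212199563349710880 / 14414179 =14721585138.47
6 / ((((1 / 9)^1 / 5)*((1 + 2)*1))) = 90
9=9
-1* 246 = -246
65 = 65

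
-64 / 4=-16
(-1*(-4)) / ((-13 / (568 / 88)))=-284 / 143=-1.99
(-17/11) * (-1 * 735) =1135.91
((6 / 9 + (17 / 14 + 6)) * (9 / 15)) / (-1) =-331 / 70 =-4.73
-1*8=-8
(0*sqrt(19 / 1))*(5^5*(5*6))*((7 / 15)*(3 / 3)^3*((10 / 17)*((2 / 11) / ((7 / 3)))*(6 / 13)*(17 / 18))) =0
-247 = -247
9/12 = 3/4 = 0.75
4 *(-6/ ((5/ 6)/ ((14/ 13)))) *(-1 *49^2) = 4840416/ 65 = 74467.94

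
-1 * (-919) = 919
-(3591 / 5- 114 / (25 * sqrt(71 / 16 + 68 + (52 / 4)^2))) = -3591 / 5 + 456 * sqrt(3863) / 96575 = -717.91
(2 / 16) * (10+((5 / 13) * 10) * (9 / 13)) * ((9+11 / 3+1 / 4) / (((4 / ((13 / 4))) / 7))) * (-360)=-8707125 / 208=-41861.18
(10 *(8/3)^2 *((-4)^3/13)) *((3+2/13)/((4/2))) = -839680/1521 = -552.06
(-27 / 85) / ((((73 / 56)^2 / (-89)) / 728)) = 5486068224 / 452965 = 12111.46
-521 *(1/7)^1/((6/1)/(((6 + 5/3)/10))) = -11983/1260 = -9.51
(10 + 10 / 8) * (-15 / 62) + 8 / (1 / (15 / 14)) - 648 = -1114773 / 1736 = -642.15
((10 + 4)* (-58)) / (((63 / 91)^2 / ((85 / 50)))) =-1166438 / 405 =-2880.09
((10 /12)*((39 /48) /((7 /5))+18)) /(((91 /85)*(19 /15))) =4422125 /387296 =11.42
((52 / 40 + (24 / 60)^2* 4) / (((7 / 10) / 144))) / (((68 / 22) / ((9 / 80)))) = 14.53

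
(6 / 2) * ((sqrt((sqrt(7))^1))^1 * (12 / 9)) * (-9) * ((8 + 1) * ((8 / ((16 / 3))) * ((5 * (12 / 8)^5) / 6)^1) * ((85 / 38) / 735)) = -557685 * 7^(1 / 4) / 59584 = -15.22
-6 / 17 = -0.35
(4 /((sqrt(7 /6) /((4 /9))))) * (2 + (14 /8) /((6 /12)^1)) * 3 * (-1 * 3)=-88 * sqrt(42) /7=-81.47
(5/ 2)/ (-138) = -0.02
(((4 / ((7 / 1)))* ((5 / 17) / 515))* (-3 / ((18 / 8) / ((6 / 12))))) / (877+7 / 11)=-44 / 177493617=-0.00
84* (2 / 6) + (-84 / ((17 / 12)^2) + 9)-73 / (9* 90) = -1157527 / 234090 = -4.94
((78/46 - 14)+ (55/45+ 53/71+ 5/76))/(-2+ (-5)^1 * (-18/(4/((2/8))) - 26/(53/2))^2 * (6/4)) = 1031118101984/3541035524877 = 0.29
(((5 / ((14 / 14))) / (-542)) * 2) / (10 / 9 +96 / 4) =-45 / 61246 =-0.00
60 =60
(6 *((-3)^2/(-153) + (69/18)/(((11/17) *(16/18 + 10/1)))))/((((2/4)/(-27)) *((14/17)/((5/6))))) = -2400975/15092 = -159.09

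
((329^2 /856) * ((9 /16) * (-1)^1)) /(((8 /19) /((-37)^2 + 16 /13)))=-329704575543 /1424384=-231471.69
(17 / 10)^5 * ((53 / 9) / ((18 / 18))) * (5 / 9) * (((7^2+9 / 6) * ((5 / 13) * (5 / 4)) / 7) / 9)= 7600494521 / 424569600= 17.90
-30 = -30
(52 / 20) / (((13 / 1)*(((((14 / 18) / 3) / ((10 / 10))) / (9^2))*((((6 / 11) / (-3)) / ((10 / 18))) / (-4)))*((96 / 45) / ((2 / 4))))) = 179.00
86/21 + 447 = 9473/21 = 451.10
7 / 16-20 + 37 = 279 / 16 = 17.44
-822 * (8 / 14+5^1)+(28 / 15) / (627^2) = -189043942034 / 41278545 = -4579.71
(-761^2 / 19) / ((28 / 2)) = -579121 / 266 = -2177.15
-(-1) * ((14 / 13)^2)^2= 38416 / 28561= 1.35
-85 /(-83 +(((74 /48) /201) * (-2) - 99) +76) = 0.80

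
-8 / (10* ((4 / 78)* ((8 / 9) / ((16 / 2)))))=-702 / 5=-140.40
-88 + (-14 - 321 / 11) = -1443 / 11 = -131.18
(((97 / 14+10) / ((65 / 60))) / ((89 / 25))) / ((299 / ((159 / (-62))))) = -2826225 / 75069631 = -0.04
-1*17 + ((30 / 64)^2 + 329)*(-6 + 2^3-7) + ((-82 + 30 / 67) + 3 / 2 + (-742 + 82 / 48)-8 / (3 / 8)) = -171847663 / 68608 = -2504.78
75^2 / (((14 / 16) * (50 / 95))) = 85500 / 7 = 12214.29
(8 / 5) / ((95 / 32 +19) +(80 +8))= 256 / 17595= 0.01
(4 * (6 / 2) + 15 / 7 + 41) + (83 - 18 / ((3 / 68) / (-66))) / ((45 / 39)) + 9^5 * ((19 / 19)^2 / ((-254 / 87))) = 86390299 / 26670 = 3239.23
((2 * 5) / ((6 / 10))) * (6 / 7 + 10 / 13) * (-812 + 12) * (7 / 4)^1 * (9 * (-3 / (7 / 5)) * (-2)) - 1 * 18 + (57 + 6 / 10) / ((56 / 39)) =-665989938 / 455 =-1463714.15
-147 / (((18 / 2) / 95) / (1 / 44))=-4655 / 132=-35.27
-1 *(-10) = 10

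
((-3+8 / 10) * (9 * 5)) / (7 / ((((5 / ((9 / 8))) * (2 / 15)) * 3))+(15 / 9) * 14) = -432 / 119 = -3.63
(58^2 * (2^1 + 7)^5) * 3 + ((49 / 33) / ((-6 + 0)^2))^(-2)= 1430811353052 / 2401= 595923095.82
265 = 265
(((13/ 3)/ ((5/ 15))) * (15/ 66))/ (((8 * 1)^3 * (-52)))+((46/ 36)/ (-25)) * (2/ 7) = -1044163/ 70963200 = -0.01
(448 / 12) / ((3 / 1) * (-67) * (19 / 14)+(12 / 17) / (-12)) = -26656 / 194811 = -0.14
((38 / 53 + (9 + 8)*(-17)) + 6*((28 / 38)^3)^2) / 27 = -238806541117 / 22440885237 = -10.64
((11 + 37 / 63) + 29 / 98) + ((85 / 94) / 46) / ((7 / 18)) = 5689078 / 476721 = 11.93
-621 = -621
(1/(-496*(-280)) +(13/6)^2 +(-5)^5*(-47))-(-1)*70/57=3488198650891/23748480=146880.92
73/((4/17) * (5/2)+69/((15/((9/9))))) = 6205/441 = 14.07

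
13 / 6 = 2.17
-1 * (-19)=19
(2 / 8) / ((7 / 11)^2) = 121 / 196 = 0.62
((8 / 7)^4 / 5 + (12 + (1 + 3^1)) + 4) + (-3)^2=352241 / 12005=29.34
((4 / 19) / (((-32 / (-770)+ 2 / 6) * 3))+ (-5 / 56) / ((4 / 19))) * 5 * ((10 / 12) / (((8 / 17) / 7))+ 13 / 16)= -230672975 / 14742784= -15.65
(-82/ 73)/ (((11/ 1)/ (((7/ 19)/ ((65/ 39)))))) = -1722/ 76285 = -0.02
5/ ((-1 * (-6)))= 5/ 6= 0.83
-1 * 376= -376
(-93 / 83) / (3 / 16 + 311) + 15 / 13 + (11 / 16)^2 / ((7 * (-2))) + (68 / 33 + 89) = 4505314934623 / 48876731904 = 92.18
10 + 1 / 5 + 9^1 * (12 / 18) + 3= 96 / 5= 19.20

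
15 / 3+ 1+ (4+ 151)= 161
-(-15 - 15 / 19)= 300 / 19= 15.79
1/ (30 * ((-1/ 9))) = -3/ 10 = -0.30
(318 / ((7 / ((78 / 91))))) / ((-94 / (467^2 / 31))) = -208056906 / 71393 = -2914.25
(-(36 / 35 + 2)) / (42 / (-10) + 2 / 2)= 53 / 56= 0.95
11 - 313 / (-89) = 1292 / 89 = 14.52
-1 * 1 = -1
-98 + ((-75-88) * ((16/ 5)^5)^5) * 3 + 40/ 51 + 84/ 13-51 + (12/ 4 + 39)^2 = -410981198147873030990624023048696207/ 197589397430419921875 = -2079975967802614.11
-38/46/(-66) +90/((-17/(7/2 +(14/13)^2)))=-107533663/4361214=-24.66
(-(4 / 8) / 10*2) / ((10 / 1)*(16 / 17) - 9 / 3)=-17 / 1090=-0.02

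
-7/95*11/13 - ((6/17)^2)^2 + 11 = 1126601108/103148435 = 10.92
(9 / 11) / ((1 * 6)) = 3 / 22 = 0.14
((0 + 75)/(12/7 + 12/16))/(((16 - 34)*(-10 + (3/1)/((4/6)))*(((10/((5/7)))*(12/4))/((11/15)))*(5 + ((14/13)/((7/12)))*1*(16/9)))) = 130/200583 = 0.00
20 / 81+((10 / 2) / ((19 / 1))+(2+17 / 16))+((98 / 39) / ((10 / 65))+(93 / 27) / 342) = 19.92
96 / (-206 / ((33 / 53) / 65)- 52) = -0.00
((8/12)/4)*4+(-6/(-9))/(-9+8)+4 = 4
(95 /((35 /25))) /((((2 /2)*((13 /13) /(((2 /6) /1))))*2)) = 475 /42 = 11.31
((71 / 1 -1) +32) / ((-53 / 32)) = -3264 / 53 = -61.58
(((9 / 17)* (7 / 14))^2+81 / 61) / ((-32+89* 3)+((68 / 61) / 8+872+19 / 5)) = 18255 / 14507222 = 0.00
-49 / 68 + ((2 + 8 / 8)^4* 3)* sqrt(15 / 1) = -49 / 68 + 243* sqrt(15) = 940.41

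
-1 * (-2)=2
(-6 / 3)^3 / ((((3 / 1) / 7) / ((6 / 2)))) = -56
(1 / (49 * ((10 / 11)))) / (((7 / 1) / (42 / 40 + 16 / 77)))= 1937 / 480200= 0.00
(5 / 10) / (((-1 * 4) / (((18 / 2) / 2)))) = -9 / 16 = -0.56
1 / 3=0.33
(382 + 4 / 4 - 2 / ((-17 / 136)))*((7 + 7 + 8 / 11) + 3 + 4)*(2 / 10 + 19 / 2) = 9250017 / 110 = 84091.06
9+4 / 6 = 29 / 3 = 9.67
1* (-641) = -641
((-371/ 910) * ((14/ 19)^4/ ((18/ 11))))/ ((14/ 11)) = -4399318/ 76237785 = -0.06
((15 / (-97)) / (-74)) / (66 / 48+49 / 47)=940 / 1087467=0.00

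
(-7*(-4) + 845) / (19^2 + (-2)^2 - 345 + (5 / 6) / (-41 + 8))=43.71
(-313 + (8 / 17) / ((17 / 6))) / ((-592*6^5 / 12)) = 90409 / 110865024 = 0.00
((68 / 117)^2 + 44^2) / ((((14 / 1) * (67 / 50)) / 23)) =15241253600 / 6420141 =2373.97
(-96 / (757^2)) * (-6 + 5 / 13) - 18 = -134086458 / 7449637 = -18.00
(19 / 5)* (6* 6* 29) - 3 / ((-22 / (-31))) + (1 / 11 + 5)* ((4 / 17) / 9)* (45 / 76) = 140807221 / 35530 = 3963.05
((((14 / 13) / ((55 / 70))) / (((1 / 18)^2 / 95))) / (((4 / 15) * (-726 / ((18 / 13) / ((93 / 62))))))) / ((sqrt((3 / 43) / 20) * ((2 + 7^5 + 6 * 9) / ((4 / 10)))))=-0.08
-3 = -3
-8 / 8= -1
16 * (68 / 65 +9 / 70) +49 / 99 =868943 / 45045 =19.29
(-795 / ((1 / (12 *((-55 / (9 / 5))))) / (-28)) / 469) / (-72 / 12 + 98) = -291500 / 1541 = -189.16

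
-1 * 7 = -7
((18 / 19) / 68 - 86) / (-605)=55547 / 390830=0.14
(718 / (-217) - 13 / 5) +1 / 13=-5.83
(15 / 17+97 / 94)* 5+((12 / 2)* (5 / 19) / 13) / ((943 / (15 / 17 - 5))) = 3562329295 / 372207758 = 9.57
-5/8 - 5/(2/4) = -85/8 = -10.62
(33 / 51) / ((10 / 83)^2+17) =0.04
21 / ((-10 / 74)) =-777 / 5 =-155.40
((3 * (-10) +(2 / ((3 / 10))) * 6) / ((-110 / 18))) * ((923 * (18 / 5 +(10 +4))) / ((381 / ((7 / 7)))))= -44304 / 635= -69.77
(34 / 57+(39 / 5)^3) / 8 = 3385433 / 57000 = 59.39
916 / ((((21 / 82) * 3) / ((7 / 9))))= 75112 / 81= 927.31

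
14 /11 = 1.27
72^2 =5184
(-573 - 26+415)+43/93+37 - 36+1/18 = -101825/558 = -182.48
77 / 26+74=2001 / 26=76.96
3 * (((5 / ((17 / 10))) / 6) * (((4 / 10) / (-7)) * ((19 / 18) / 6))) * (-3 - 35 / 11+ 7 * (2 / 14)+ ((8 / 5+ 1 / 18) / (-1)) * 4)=111017 / 636174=0.17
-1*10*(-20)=200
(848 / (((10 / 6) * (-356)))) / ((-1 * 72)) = 53 / 2670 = 0.02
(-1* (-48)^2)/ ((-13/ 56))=129024/ 13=9924.92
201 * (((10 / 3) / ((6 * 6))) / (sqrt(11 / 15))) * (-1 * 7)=-2345 * sqrt(165) / 198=-152.13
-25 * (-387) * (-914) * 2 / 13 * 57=-1008096300 / 13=-77545869.23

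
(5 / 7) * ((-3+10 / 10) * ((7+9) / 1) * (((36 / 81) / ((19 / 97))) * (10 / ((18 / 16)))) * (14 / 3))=-9932800 / 4617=-2151.35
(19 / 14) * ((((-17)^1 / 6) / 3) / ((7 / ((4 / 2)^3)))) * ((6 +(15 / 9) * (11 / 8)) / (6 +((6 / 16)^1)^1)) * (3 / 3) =-1.91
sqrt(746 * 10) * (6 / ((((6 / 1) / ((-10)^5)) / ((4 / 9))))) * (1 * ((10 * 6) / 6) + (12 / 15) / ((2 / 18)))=-13760000 * sqrt(1865) / 9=-66026053.97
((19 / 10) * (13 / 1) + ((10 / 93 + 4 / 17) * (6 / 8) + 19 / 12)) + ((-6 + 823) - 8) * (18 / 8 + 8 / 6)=15417159 / 5270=2925.46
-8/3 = -2.67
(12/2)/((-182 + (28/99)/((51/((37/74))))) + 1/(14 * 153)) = -424116/12864623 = -0.03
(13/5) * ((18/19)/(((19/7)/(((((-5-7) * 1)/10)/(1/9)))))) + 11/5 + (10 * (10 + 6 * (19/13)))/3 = 54.96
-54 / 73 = -0.74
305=305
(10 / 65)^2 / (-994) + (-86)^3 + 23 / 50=-2671210648661 / 4199650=-636055.54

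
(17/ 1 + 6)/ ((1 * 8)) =23/ 8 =2.88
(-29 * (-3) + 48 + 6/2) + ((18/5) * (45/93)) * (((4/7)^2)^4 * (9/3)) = 24672435510/178708831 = 138.06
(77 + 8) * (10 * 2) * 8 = 13600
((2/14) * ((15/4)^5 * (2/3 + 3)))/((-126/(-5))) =15.41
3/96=1/32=0.03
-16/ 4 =-4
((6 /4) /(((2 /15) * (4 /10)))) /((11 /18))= 2025 /44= 46.02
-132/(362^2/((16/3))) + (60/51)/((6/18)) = 1962668/556937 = 3.52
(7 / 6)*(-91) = -637 / 6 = -106.17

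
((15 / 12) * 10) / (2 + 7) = 25 / 18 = 1.39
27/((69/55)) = 495/23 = 21.52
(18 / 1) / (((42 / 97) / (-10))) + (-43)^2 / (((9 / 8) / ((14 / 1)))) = 1423426 / 63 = 22594.06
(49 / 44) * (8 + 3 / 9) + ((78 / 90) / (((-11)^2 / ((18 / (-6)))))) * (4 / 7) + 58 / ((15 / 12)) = 2829049 / 50820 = 55.67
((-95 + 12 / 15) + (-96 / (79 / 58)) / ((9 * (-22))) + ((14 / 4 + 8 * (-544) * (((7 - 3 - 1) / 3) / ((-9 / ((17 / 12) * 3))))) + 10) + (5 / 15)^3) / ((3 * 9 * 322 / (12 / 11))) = 463348289 / 1869883785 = 0.25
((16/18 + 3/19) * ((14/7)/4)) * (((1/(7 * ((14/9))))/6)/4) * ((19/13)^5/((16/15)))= 116637295/9314998784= 0.01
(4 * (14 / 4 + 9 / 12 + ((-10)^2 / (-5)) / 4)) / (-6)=1 / 2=0.50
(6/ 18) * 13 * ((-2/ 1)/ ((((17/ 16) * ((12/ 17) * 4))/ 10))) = -260/ 9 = -28.89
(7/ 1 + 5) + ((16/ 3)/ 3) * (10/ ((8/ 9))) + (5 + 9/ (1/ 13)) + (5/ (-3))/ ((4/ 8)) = 452/ 3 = 150.67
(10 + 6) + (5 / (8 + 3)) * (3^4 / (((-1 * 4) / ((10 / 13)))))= 2551 / 286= 8.92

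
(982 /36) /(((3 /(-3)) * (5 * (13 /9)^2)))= -2.61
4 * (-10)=-40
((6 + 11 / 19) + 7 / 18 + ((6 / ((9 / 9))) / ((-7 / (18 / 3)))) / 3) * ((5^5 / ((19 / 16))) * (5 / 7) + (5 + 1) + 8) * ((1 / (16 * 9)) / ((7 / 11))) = 5807392019 / 53491536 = 108.57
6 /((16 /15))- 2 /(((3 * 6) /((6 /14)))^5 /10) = 45946135 /8168202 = 5.62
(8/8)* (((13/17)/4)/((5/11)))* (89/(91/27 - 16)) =-31239/10540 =-2.96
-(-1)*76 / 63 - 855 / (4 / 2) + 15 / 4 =-106481 / 252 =-422.54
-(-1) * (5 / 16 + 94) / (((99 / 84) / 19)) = 66899 / 44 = 1520.43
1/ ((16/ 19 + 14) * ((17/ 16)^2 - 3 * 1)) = -2432/ 67539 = -0.04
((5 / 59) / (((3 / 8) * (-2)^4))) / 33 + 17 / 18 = 5519 / 5841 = 0.94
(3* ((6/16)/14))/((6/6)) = 9/112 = 0.08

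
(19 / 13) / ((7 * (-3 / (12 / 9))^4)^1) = 0.01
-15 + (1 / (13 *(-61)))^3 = -7480158856 / 498677257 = -15.00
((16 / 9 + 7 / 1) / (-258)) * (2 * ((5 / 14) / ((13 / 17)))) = -6715 / 211302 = -0.03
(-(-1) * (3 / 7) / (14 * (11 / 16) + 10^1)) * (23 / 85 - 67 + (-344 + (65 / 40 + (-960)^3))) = -1804862274573 / 93415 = -19320904.29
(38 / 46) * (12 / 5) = 228 / 115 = 1.98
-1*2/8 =-1/4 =-0.25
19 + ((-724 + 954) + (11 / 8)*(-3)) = 1959 / 8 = 244.88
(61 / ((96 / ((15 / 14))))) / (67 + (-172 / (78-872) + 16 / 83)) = 10050055 / 995100736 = 0.01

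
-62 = -62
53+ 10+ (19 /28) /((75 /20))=6634 /105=63.18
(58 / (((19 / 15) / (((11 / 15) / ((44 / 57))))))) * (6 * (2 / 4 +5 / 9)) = 551 / 2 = 275.50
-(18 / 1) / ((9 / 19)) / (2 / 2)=-38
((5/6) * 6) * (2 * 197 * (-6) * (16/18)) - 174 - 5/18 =-192257/18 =-10680.94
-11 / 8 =-1.38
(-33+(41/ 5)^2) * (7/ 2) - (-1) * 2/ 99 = 296654/ 2475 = 119.86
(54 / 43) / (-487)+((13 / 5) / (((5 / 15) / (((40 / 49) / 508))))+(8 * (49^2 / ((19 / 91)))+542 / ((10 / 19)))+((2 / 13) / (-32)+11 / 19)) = 239547300606428419 / 2575041057680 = 93026.59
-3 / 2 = -1.50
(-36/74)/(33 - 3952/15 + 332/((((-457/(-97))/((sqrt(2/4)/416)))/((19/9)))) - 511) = 354756121200* sqrt(2)/2242130809851419137 + 1471093058972160/2242130809851419137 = 0.00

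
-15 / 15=-1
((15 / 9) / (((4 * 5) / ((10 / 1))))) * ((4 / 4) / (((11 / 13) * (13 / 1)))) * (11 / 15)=1 / 18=0.06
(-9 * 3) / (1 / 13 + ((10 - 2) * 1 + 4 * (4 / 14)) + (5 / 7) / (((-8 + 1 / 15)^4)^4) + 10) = -1324449135040178754341282689306140339 / 942800788435194542536476288144962098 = -1.40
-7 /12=-0.58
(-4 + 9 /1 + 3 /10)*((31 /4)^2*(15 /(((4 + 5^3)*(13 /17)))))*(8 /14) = 865861 /31304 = 27.66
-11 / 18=-0.61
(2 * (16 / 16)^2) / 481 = 2 / 481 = 0.00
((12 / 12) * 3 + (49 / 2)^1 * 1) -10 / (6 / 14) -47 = -257 / 6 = -42.83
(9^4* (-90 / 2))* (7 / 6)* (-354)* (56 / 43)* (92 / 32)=19631725785 / 43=456551762.44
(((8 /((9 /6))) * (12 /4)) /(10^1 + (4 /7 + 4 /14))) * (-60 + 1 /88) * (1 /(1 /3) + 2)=-184765 /418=-442.02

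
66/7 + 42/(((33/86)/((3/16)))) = 9225/308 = 29.95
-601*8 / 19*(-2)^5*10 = 1538560 / 19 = 80976.84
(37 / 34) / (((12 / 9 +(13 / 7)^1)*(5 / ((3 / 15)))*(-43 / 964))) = -374514 / 1224425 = -0.31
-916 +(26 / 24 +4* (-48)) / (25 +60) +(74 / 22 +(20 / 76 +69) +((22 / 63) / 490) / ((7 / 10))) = -1298476900837 / 1535535540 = -845.62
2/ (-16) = -1/ 8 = -0.12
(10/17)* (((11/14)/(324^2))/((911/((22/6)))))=605/34141029552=0.00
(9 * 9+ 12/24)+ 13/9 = 82.94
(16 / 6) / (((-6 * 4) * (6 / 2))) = -1 / 27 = -0.04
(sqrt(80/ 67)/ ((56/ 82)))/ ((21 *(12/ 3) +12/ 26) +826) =0.00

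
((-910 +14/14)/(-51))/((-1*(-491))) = 303/8347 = 0.04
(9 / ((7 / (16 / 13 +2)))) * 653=35262 / 13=2712.46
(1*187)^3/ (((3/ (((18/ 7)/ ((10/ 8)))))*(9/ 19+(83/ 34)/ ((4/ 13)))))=36866837568/ 69125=533335.81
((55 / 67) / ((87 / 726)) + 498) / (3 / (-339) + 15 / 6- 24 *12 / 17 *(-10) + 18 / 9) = 3768710008 / 1298186305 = 2.90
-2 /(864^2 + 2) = -1 /373249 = -0.00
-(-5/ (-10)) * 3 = -3/ 2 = -1.50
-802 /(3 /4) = -3208 /3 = -1069.33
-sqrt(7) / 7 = -0.38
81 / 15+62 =337 / 5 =67.40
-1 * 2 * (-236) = 472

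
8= 8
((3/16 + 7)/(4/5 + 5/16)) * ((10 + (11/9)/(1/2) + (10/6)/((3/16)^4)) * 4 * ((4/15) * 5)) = 3042476800/64881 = 46893.19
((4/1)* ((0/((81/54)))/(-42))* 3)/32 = 0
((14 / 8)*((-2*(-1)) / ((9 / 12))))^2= 196 / 9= 21.78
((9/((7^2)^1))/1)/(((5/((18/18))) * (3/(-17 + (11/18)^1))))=-59/294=-0.20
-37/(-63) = 0.59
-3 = -3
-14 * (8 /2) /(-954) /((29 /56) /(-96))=-50176 /4611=-10.88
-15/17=-0.88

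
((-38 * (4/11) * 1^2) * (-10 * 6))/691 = 1.20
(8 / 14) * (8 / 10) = 16 / 35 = 0.46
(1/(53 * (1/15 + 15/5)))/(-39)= -5/31694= -0.00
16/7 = 2.29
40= 40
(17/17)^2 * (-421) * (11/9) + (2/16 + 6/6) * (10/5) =-512.31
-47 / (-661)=0.07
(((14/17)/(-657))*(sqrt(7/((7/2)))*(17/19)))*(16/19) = -224*sqrt(2)/237177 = -0.00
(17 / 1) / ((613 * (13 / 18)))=306 / 7969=0.04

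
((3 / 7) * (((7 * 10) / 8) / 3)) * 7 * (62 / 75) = 217 / 30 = 7.23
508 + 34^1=542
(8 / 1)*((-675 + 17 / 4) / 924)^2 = 7198489 / 1707552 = 4.22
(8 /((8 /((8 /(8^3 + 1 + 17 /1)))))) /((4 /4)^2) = 4 /265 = 0.02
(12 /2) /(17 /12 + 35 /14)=72 /47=1.53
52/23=2.26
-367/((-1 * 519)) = 367/519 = 0.71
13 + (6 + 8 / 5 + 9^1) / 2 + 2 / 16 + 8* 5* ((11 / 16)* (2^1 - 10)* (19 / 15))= -30869 / 120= -257.24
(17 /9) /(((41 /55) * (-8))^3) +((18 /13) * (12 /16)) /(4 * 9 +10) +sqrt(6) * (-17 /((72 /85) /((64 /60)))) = 1298034659 /94958802432-578 * sqrt(6) /27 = -52.42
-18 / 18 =-1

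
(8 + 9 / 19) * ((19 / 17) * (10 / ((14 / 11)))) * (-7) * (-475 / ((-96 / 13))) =-54679625 / 1632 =-33504.67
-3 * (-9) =27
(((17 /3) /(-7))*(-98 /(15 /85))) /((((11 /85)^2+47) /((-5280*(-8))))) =3674924000 /9099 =403882.18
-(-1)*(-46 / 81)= -46 / 81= -0.57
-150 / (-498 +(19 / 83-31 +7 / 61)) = 759450 / 2676587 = 0.28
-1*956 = -956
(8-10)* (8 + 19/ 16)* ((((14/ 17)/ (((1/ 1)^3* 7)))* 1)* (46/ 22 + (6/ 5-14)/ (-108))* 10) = -9457/ 198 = -47.76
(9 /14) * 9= 81 /14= 5.79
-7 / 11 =-0.64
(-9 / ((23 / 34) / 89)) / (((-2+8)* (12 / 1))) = -1513 / 92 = -16.45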